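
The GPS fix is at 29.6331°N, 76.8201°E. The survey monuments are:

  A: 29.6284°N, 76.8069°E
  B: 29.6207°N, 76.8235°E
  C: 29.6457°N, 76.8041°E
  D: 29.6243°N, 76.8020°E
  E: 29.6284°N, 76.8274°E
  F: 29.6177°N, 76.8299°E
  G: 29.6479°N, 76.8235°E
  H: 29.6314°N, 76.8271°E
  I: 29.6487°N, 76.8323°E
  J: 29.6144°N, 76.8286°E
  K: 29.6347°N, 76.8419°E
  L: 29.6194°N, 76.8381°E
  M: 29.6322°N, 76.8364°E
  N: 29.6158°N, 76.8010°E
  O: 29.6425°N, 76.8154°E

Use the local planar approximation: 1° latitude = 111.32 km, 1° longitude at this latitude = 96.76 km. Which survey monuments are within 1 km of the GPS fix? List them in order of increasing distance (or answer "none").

Distances from 29.6331°N, 76.8201°E:
A: √((-0.0047·111.32)² + (-0.0132·96.76)²) = √(0.273742 + 1.631322) = 1.3802 km
B: √((-0.0124·111.32)² + (0.0034·96.76)²) = √(1.905416 + 0.108230) = 1.4190 km
C: √((0.0126·111.32)² + (-0.0160·96.76)²) = √(1.967377 + 2.396799) = 2.0891 km
D: √((-0.0088·111.32)² + (-0.0181·96.76)²) = √(0.959648 + 3.067248) = 2.0067 km
E: √((-0.0047·111.32)² + (0.0073·96.76)²) = √(0.273742 + 0.498927) = 0.8790 km
F: √((-0.0154·111.32)² + (0.0098·96.76)²) = √(2.938920 + 0.899174) = 1.9591 km
G: √((0.0148·111.32)² + (0.0034·96.76)²) = √(2.714375 + 0.108230) = 1.6801 km
H: √((-0.0017·111.32)² + (0.0070·96.76)²) = √(0.035813 + 0.458762) = 0.7033 km
I: √((0.0156·111.32)² + (0.0122·96.76)²) = √(3.015752 + 1.393514) = 2.0998 km
J: √((-0.0187·111.32)² + (0.0085·96.76)²) = √(4.333408 + 0.676440) = 2.2383 km
K: √((0.0016·111.32)² + (0.0218·96.76)²) = √(0.031724 + 4.449433) = 2.1169 km
L: √((-0.0137·111.32)² + (0.0180·96.76)²) = √(2.325881 + 3.033449) = 2.3150 km
M: √((-0.0009·111.32)² + (0.0163·96.76)²) = √(0.010038 + 2.487522) = 1.5804 km
N: √((-0.0173·111.32)² + (-0.0191·96.76)²) = √(3.708844 + 3.415533) = 2.6692 km
O: √((0.0094·111.32)² + (-0.0047·96.76)²) = √(1.094970 + 0.206818) = 1.1410 km
Threshold 1 km: H (0.7033 km), E (0.8790 km) are within range.

H, E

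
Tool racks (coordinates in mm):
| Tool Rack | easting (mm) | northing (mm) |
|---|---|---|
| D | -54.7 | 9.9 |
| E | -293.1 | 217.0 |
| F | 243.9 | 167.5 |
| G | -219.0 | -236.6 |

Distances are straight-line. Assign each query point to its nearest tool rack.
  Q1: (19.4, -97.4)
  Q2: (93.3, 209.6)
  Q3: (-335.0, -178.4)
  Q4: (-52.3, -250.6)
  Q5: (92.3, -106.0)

Q1 at (19.4, -97.4):
  D: √((-74.1)² + (107.3)²) = √(5490.810 + 11513.290) = 130.4 mm
  E: √((-312.5)² + (314.4)²) = √(97656.250 + 98847.360) = 443.3 mm
  F: √((224.5)² + (264.9)²) = √(50400.250 + 70172.010) = 347.2 mm
  G: √((-238.4)² + (-139.2)²) = √(56834.560 + 19376.640) = 276.1 mm
  → nearest: D (130.4 mm)
Q2 at (93.3, 209.6):
  D: √((-148.0)² + (-199.7)²) = √(21904.000 + 39880.090) = 248.6 mm
  E: √((-386.4)² + (7.4)²) = √(149304.960 + 54.760) = 386.5 mm
  F: √((150.6)² + (-42.1)²) = √(22680.360 + 1772.410) = 156.4 mm
  G: √((-312.3)² + (-446.2)²) = √(97531.290 + 199094.440) = 544.6 mm
  → nearest: F (156.4 mm)
Q3 at (-335.0, -178.4):
  D: √((280.3)² + (188.3)²) = √(78568.090 + 35456.890) = 337.7 mm
  E: √((41.9)² + (395.4)²) = √(1755.610 + 156341.160) = 397.6 mm
  F: √((578.9)² + (345.9)²) = √(335125.210 + 119646.810) = 674.4 mm
  G: √((116.0)² + (-58.2)²) = √(13456.000 + 3387.240) = 129.8 mm
  → nearest: G (129.8 mm)
Q4 at (-52.3, -250.6):
  D: √((-2.4)² + (260.5)²) = √(5.760 + 67860.250) = 260.5 mm
  E: √((-240.8)² + (467.6)²) = √(57984.640 + 218649.760) = 526.0 mm
  F: √((296.2)² + (418.1)²) = √(87734.440 + 174807.610) = 512.4 mm
  G: √((-166.7)² + (14.0)²) = √(27788.890 + 196.000) = 167.3 mm
  → nearest: G (167.3 mm)
Q5 at (92.3, -106.0):
  D: √((-147.0)² + (115.9)²) = √(21609.000 + 13432.810) = 187.2 mm
  E: √((-385.4)² + (323.0)²) = √(148533.160 + 104329.000) = 502.9 mm
  F: √((151.6)² + (273.5)²) = √(22982.560 + 74802.250) = 312.7 mm
  G: √((-311.3)² + (-130.6)²) = √(96907.690 + 17056.360) = 337.6 mm
  → nearest: D (187.2 mm)

Q1→D; Q2→F; Q3→G; Q4→G; Q5→D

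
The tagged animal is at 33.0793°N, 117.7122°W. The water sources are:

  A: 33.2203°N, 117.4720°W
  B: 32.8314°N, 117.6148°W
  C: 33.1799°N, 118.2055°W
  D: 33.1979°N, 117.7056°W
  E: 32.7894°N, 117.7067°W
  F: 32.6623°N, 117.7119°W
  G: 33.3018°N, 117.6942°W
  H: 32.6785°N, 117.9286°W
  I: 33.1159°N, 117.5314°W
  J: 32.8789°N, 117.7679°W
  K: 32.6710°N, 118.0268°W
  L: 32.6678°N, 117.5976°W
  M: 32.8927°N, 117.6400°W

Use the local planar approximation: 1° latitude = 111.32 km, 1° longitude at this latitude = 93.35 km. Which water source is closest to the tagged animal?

Distances from 33.0793°N, 117.7122°W:
A: √((0.1410·111.32)² + (0.2402·93.35)²) = √(246.368183 + 502.776130) = 27.3705 km
B: √((-0.2479·111.32)² + (0.0974·93.35)²) = √(761.551800 + 82.669737) = 29.0555 km
C: √((0.1006·111.32)² + (-0.4933·93.35)²) = √(125.412942 + 2120.561516) = 47.3917 km
D: √((0.1186·111.32)² + (0.0066·93.35)²) = √(174.307379 + 0.379592) = 13.2169 km
E: √((-0.2899·111.32)² + (0.0055·93.35)²) = √(1041.460556 + 0.263605) = 32.2758 km
F: √((-0.4170·111.32)² + (0.0003·93.35)²) = √(2154.857250 + 0.000784) = 46.4204 km
G: √((0.2225·111.32)² + (0.0180·93.35)²) = √(613.488500 + 2.823408) = 24.8256 km
H: √((-0.4008·111.32)² + (-0.2164·93.35)²) = √(1990.681686 + 408.077977) = 48.9771 km
I: √((0.0366·111.32)² + (0.1808·93.35)²) = √(16.600018 + 284.856082) = 17.3625 km
J: √((-0.2004·111.32)² + (-0.0557·93.35)²) = √(497.670422 + 27.035788) = 22.9065 km
K: √((-0.4083·111.32)² + (-0.3146·93.35)²) = √(2065.880304 + 862.474138) = 54.1143 km
L: √((-0.4115·111.32)² + (0.1146·93.35)²) = √(2098.389355 + 114.445278) = 47.0408 km
M: √((-0.1866·111.32)² + (0.0722·93.35)²) = √(431.488946 + 45.425848) = 21.8384 km
Minimum: D at 13.2169 km.

D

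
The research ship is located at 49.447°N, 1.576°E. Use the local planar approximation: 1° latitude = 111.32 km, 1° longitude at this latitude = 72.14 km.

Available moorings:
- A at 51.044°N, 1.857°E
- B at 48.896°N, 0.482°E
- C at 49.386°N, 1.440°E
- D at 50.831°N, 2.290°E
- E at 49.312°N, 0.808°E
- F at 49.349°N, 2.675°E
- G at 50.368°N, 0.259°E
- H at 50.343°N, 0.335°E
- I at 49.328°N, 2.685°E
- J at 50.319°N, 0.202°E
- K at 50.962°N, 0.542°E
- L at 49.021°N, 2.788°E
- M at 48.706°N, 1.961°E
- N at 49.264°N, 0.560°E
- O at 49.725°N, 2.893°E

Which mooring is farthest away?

Distances from 49.447°N, 1.576°E:
A: √((1.597·111.32)² + (0.281·72.14)²) = √(31605.03151 + 410.92723) = 178.930 km
B: √((-0.551·111.32)² + (-1.094·72.14)²) = √(3762.26682 + 6228.54950) = 99.954 km
C: √((-0.061·111.32)² + (-0.136·72.14)²) = √(46.11116 + 96.25651) = 11.932 km
D: √((1.384·111.32)² + (0.714·72.14)²) = √(23736.60351 + 2653.06994) = 162.449 km
E: √((-0.135·111.32)² + (-0.768·72.14)²) = √(225.84680 + 3069.55003) = 57.406 km
F: √((-0.098·111.32)² + (1.099·72.14)²) = √(119.01414 + 6285.61333) = 80.029 km
G: √((0.921·111.32)² + (-1.317·72.14)²) = √(10511.52326 + 9026.59227) = 139.779 km
H: √((0.896·111.32)² + (-1.241·72.14)²) = √(9948.61019 + 8014.85812) = 134.028 km
I: √((-0.119·111.32)² + (1.109·72.14)²) = √(175.48513 + 6400.52161) = 81.093 km
J: √((0.872·111.32)² + (-1.374·72.14)²) = √(9422.78681 + 9824.84577) = 138.736 km
K: √((1.515·111.32)² + (-1.034·72.14)²) = √(28442.75504 + 5564.07984) = 184.409 km
L: √((-0.426·111.32)² + (1.212·72.14)²) = √(2248.87643 + 7644.64840) = 99.466 km
M: √((-0.741·111.32)² + (0.385·72.14)²) = √(6804.28994 + 771.38952) = 87.038 km
N: √((-0.183·111.32)² + (-1.016·72.14)²) = √(415.00046 + 5372.04562) = 76.073 km
O: √((0.278·111.32)² + (1.317·72.14)²) = √(957.71433 + 9026.59227) = 99.922 km
Maximum: K at 184.409 km.

K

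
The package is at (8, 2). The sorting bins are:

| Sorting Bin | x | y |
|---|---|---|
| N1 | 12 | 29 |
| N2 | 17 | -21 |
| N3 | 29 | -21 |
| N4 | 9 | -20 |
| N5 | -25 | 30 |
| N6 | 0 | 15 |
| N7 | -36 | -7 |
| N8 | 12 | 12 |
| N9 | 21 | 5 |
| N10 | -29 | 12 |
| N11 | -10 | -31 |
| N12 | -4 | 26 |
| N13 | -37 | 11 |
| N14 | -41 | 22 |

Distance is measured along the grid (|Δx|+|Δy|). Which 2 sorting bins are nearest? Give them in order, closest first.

Distances from (8, 2):
N1: |4| + |27| = 4 + 27 = 31
N2: |9| + |-23| = 9 + 23 = 32
N3: |21| + |-23| = 21 + 23 = 44
N4: |1| + |-22| = 1 + 22 = 23
N5: |-33| + |28| = 33 + 28 = 61
N6: |-8| + |13| = 8 + 13 = 21
N7: |-44| + |-9| = 44 + 9 = 53
N8: |4| + |10| = 4 + 10 = 14
N9: |13| + |3| = 13 + 3 = 16
N10: |-37| + |10| = 37 + 10 = 47
N11: |-18| + |-33| = 18 + 33 = 51
N12: |-12| + |24| = 12 + 24 = 36
N13: |-45| + |9| = 45 + 9 = 54
N14: |-49| + |20| = 49 + 20 = 69
Sorted: N8 (14) < N9 (16) < N6 (21) < N4 (23) < …

N8, N9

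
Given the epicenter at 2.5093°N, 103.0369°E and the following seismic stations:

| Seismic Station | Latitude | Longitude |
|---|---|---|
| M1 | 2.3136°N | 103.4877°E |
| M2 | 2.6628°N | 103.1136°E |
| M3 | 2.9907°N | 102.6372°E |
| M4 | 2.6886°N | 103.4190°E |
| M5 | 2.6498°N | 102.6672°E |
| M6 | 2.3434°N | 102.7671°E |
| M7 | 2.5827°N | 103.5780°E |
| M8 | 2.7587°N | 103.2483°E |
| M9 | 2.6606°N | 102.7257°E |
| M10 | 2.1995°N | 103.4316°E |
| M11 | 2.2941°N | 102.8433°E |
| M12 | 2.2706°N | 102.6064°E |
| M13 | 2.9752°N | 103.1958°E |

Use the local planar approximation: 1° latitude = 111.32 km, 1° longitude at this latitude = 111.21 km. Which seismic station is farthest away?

Distances from 2.5093°N, 103.0369°E:
M1: √((-0.1957·111.32)² + (0.4508·111.21)²) = √(474.600342 + 2513.364614) = 54.6623 km
M2: √((0.1535·111.32)² + (0.0767·111.21)²) = √(291.986757 + 72.757607) = 19.0983 km
M3: √((0.4814·111.32)² + (-0.3997·111.21)²) = √(2871.828937 + 1975.859130) = 69.6253 km
M4: √((0.1793·111.32)² + (0.3821·111.21)²) = √(398.388666 + 1805.684029) = 46.9476 km
M5: √((0.1405·111.32)² + (-0.3697·111.21)²) = √(244.623989 + 1690.388707) = 43.9888 km
M6: √((-0.1659·111.32)² + (-0.2698·111.21)²) = √(341.066581 + 900.267500) = 35.2326 km
M7: √((0.0734·111.32)² + (0.5411·111.21)²) = √(66.763411 + 3621.118601) = 60.7279 km
M8: √((0.2494·111.32)² + (0.2114·111.21)²) = √(770.795718 + 552.710414) = 36.3800 km
M9: √((0.1513·111.32)² + (-0.3112·111.21)²) = √(283.677082 + 1197.751872) = 38.4893 km
M10: √((-0.3098·111.32)² + (0.3947·111.21)²) = √(1189.348755 + 1926.734768) = 55.8219 km
M11: √((-0.2152·111.32)² + (-0.1936·111.21)²) = √(573.893002 + 463.551923) = 32.2094 km
M12: √((-0.2387·111.32)² + (-0.4305·111.21)²) = √(706.075648 + 2292.102280) = 54.7556 km
M13: √((0.4659·111.32)² + (0.1589·111.21)²) = √(2689.873251 + 312.273748) = 54.7919 km
Maximum: M3 at 69.6253 km.

M3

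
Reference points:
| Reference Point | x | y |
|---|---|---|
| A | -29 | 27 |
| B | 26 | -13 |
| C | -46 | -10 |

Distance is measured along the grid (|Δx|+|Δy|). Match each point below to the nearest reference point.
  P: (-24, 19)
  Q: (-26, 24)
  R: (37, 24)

P at (-24, 19):
  A: 13
  B: 82
  C: 51
  → nearest: A (13)
Q at (-26, 24):
  A: 6
  B: 89
  C: 54
  → nearest: A (6)
R at (37, 24):
  A: 69
  B: 48
  C: 117
  → nearest: B (48)

P→A; Q→A; R→B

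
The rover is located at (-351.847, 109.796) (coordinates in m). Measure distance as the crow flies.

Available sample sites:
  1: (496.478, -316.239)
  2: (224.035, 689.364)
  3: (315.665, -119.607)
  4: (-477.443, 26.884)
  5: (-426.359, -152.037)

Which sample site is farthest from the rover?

1

Distances from (-351.847, 109.796):
1: √((848.325)² + (-426.035)²) = √(719655.30563 + 181505.82122) = 949.295 m
2: √((575.882)² + (579.568)²) = √(331640.07792 + 335899.06662) = 817.031 m
3: √((667.512)² + (-229.403)²) = √(445572.27014 + 52625.73641) = 705.831 m
4: √((-125.596)² + (-82.912)²) = √(15774.35522 + 6874.39974) = 150.495 m
5: √((-74.512)² + (-261.833)²) = √(5552.03814 + 68556.51989) = 272.229 m
Maximum: 1 at 949.295 m.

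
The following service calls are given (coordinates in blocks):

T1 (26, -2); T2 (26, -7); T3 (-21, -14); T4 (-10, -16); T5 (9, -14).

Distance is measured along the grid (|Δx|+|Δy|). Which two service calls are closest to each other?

T1 and T2

Pairwise distances:
T1–T2: |0| + |-5| = 0 + 5 = 5 blocks
T1–T3: |-47| + |-12| = 47 + 12 = 59 blocks
T1–T4: |-36| + |-14| = 36 + 14 = 50 blocks
T1–T5: |-17| + |-12| = 17 + 12 = 29 blocks
T2–T3: |-47| + |-7| = 47 + 7 = 54 blocks
T2–T4: |-36| + |-9| = 36 + 9 = 45 blocks
T2–T5: |-17| + |-7| = 17 + 7 = 24 blocks
T3–T4: |11| + |-2| = 11 + 2 = 13 blocks
T3–T5: |30| + |0| = 30 + 0 = 30 blocks
T4–T5: |19| + |2| = 19 + 2 = 21 blocks
Closest pair: T1–T2 at 5 blocks.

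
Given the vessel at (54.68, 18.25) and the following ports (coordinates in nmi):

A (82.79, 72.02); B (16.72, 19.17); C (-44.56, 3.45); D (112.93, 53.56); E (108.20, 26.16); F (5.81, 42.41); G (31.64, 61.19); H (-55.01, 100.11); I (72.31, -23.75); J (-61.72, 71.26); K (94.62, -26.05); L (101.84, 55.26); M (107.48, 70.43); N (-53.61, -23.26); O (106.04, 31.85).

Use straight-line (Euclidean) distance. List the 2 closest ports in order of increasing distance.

Distances from (54.68, 18.25):
A: √((28.11)² + (53.77)²) = √(790.1721 + 2891.2129) = 60.67 nmi
B: √((-37.96)² + (0.92)²) = √(1440.9616 + 0.8464) = 37.97 nmi
C: √((-99.24)² + (-14.80)²) = √(9848.5776 + 219.0400) = 100.34 nmi
D: √((58.25)² + (35.31)²) = √(3393.0625 + 1246.7961) = 68.12 nmi
E: √((53.52)² + (7.91)²) = √(2864.3904 + 62.5681) = 54.10 nmi
F: √((-48.87)² + (24.16)²) = √(2388.2769 + 583.7056) = 54.52 nmi
G: √((-23.04)² + (42.94)²) = √(530.8416 + 1843.8436) = 48.73 nmi
H: √((-109.69)² + (81.86)²) = √(12031.8961 + 6701.0596) = 136.87 nmi
I: √((17.63)² + (-42.00)²) = √(310.8169 + 1764.0000) = 45.55 nmi
J: √((-116.40)² + (53.01)²) = √(13548.9600 + 2810.0601) = 127.90 nmi
K: √((39.94)² + (-44.30)²) = √(1595.2036 + 1962.4900) = 59.65 nmi
L: √((47.16)² + (37.01)²) = √(2224.0656 + 1369.7401) = 59.95 nmi
M: √((52.80)² + (52.18)²) = √(2787.8400 + 2722.7524) = 74.23 nmi
N: √((-108.29)² + (-41.51)²) = √(11726.7241 + 1723.0801) = 115.97 nmi
O: √((51.36)² + (13.60)²) = √(2637.8496 + 184.9600) = 53.13 nmi
Sorted: B (37.97 nmi) < I (45.55 nmi) < G (48.73 nmi) < O (53.13 nmi) < …

B, I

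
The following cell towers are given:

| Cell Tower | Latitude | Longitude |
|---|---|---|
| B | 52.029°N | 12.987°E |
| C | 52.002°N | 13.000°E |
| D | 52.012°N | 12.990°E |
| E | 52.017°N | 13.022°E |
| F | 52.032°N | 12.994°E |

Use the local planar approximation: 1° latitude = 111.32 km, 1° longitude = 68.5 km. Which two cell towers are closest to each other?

B and F

Pairwise distances:
B–C: 3.135 km
B–D: 1.904 km
B–E: 2.745 km
B–F: 0.584 km
C–D: 1.307 km
C–E: 2.249 km
C–F: 3.365 km
D–E: 2.262 km
D–F: 2.243 km
E–F: 2.543 km
Closest pair: B–F at 0.584 km.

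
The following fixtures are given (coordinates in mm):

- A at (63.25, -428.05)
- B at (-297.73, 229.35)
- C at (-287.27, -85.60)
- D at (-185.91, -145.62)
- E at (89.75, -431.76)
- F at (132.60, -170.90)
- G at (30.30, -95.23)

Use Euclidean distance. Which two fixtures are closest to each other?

A and E

Pairwise distances:
A–E: √((26.50)² + (-3.71)²) = √(702.2500 + 13.7641) = 26.76 mm
C–D: √((101.36)² + (-60.02)²) = √(10273.8496 + 3602.4004) = 117.80 mm
F–G: √((-102.30)² + (75.67)²) = √(10465.2900 + 5725.9489) = 127.24 mm
D–G: √((216.21)² + (50.39)²) = √(46746.7641 + 2539.1521) = 222.00 mm
E–F: √((42.85)² + (260.86)²) = √(1836.1225 + 68047.9396) = 264.36 mm
A–F: √((69.35)² + (257.15)²) = √(4809.4225 + 66126.1225) = 266.34 mm
B–C: √((10.46)² + (-314.95)²) = √(109.4116 + 99193.5025) = 315.12 mm
C–G: √((317.57)² + (-9.63)²) = √(100850.7049 + 92.7369) = 317.72 mm
D–F: √((318.51)² + (-25.28)²) = √(101448.6201 + 639.0784) = 319.51 mm
A–G: √((-32.95)² + (332.82)²) = √(1085.7025 + 110769.1524) = 334.45 mm
E–G: √((-59.45)² + (336.53)²) = √(3534.3025 + 113252.4409) = 341.74 mm
A–D: √((-249.16)² + (282.43)²) = √(62080.7056 + 79766.7049) = 376.63 mm
B–D: √((111.82)² + (-374.97)²) = √(12503.7124 + 140602.5009) = 391.29 mm
D–E: √((275.66)² + (-286.14)²) = √(75988.4356 + 81876.0996) = 397.32 mm
C–F: √((419.87)² + (-85.30)²) = √(176290.8169 + 7276.0900) = 428.45 mm
B–G: √((328.03)² + (-324.58)²) = √(107603.6809 + 105352.1764) = 461.47 mm
A–C: √((-350.52)² + (342.45)²) = √(122864.2704 + 117272.0025) = 490.04 mm
C–E: √((377.02)² + (-346.16)²) = √(142144.0804 + 119826.7456) = 511.83 mm
B–F: √((430.33)² + (-400.25)²) = √(185183.9089 + 160200.0625) = 587.69 mm
A–B: √((-360.98)² + (657.40)²) = √(130306.5604 + 432174.7600) = 749.99 mm
B–E: √((387.48)² + (-661.11)²) = √(150140.7504 + 437066.4321) = 766.29 mm
Closest pair: A–E at 26.76 mm.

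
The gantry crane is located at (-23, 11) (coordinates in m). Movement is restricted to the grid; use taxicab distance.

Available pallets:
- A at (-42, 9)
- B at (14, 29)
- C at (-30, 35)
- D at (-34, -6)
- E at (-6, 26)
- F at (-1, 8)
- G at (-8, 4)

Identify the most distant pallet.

B

Distances from (-23, 11):
A: |-19| + |-2| = 19 + 2 = 21 m
B: |37| + |18| = 37 + 18 = 55 m
C: |-7| + |24| = 7 + 24 = 31 m
D: |-11| + |-17| = 11 + 17 = 28 m
E: |17| + |15| = 17 + 15 = 32 m
F: |22| + |-3| = 22 + 3 = 25 m
G: |15| + |-7| = 15 + 7 = 22 m
Maximum: B at 55 m.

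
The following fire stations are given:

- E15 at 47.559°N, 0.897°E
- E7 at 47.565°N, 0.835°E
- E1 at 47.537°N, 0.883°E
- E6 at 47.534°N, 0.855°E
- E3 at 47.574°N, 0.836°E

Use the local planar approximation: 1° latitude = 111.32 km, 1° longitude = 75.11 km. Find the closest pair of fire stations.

E7 and E3

Pairwise distances:
E7–E3: 1.005 km
E1–E6: 2.129 km
E15–E1: 2.665 km
E7–E6: 3.764 km
E15–E6: 4.207 km
E6–E3: 4.676 km
E15–E7: 4.704 km
E7–E1: 4.766 km
E15–E3: 4.877 km
E1–E3: 5.425 km
Closest pair: E7–E3 at 1.005 km.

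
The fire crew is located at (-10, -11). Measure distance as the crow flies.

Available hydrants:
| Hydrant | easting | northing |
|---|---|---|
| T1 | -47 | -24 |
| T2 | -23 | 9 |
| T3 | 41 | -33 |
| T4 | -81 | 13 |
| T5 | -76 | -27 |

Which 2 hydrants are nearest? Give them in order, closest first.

Distances from (-10, -11):
T1: 39.2
T2: 23.9
T3: 55.5
T4: 74.9
T5: 67.9
Sorted: T2 (23.9) < T1 (39.2) < T3 (55.5) < T5 (67.9) < …

T2, T1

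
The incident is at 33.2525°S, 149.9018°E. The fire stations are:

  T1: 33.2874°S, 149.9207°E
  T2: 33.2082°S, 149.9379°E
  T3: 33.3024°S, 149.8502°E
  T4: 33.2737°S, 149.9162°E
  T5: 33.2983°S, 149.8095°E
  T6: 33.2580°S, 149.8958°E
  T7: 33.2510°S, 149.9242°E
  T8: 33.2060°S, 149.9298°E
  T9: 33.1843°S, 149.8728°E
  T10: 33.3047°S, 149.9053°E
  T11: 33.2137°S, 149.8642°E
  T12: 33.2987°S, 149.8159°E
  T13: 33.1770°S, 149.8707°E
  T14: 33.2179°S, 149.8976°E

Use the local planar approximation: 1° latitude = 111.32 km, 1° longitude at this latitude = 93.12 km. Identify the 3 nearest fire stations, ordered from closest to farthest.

T6, T7, T4

Distances from 33.2525°S, 149.9018°E:
T1: √((-0.0349·111.32)² + (0.0189·93.12)²) = √(15.093753 + 3.097487) = 4.2651 km
T2: √((0.0443·111.32)² + (0.0361·93.12)²) = √(24.319456 + 11.300570) = 5.9683 km
T3: √((-0.0499·111.32)² + (-0.0516·93.12)²) = √(30.856558 + 23.087948) = 7.3447 km
T4: √((-0.0212·111.32)² + (0.0144·93.12)²) = √(5.569524 + 1.798088) = 2.7143 km
T5: √((-0.0458·111.32)² + (-0.0923·93.12)²) = √(25.994254 + 73.873612) = 9.9934 km
T6: √((-0.0055·111.32)² + (-0.0060·93.12)²) = √(0.374862 + 0.312168) = 0.8289 km
T7: √((0.0015·111.32)² + (0.0224·93.12)²) = √(0.027882 + 4.350929) = 2.0926 km
T8: √((0.0465·111.32)² + (0.0280·93.12)²) = √(26.794910 + 6.798326) = 5.7960 km
T9: √((0.0682·111.32)² + (-0.0290·93.12)²) = √(57.638828 + 7.292592) = 8.0580 km
T10: √((-0.0522·111.32)² + (0.0035·93.12)²) = √(33.766605 + 0.106224) = 5.8200 km
T11: √((0.0388·111.32)² + (-0.0376·93.12)²) = √(18.655627 + 12.259186) = 5.5601 km
T12: √((-0.0462·111.32)² + (-0.0859·93.12)²) = √(26.450284 + 63.984129) = 9.5097 km
T13: √((0.0755·111.32)² + (-0.0311·93.12)²) = √(70.638310 + 8.387001) = 8.8896 km
T14: √((0.0346·111.32)² + (-0.0042·93.12)²) = √(14.835377 + 0.152962) = 3.8715 km
Sorted: T6 (0.8289 km) < T7 (2.0926 km) < T4 (2.7143 km) < T14 (3.8715 km) < T1 (4.2651 km) < …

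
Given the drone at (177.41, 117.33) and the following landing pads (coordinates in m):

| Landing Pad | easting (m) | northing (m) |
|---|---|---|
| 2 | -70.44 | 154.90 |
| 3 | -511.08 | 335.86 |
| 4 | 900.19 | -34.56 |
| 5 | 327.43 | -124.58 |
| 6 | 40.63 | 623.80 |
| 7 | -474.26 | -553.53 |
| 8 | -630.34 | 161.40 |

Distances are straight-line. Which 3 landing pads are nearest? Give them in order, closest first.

2, 5, 6

Distances from (177.41, 117.33):
2: √((-247.85)² + (37.57)²) = √(61429.6225 + 1411.5049) = 250.68 m
3: √((-688.49)² + (218.53)²) = √(474018.4801 + 47755.3609) = 722.34 m
4: √((722.78)² + (-151.89)²) = √(522410.9284 + 23070.5721) = 738.57 m
5: √((150.02)² + (-241.91)²) = √(22506.0004 + 58520.4481) = 284.65 m
6: √((-136.78)² + (506.47)²) = √(18708.7684 + 256511.8609) = 524.61 m
7: √((-651.67)² + (-670.86)²) = √(424673.7889 + 450053.1396) = 935.27 m
8: √((-807.75)² + (44.07)²) = √(652460.0625 + 1942.1649) = 808.95 m
Sorted: 2 (250.68 m) < 5 (284.65 m) < 6 (524.61 m) < 3 (722.34 m) < 4 (738.57 m) < …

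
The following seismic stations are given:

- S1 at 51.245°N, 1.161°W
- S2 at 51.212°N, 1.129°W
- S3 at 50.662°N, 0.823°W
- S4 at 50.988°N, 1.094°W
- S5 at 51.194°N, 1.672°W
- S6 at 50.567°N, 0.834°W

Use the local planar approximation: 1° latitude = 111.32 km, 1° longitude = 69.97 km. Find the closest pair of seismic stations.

S1 and S2

Pairwise distances:
S1–S2: 4.302 km
S1–S3: 69.074 km
S1–S4: 28.991 km
S1–S5: 36.203 km
S1–S6: 78.867 km
S2–S3: 64.862 km
S2–S4: 25.056 km
S2–S5: 38.047 km
S2–S6: 74.709 km
S3–S4: 40.946 km
S3–S5: 83.882 km
S3–S6: 10.603 km
S4–S5: 46.492 km
S4–S6: 50.273 km
S5–S6: 91.158 km
Closest pair: S1–S2 at 4.302 km.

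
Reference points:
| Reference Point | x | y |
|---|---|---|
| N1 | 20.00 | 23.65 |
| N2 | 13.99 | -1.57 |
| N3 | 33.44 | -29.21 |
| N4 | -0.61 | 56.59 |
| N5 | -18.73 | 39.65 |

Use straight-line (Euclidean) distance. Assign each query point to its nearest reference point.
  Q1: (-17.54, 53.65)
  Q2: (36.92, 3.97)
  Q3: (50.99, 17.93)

Q1 at (-17.54, 53.65):
  N1: √((37.54)² + (-30.00)²) = √(1409.2516 + 900.0000) = 48.05
  N2: √((31.53)² + (-55.22)²) = √(994.1409 + 3049.2484) = 63.59
  N3: √((50.98)² + (-82.86)²) = √(2598.9604 + 6865.7796) = 97.29
  N4: √((16.93)² + (2.94)²) = √(286.6249 + 8.6436) = 17.18
  N5: √((-1.19)² + (-14.00)²) = √(1.4161 + 196.0000) = 14.05
  → nearest: N5 (14.05)
Q2 at (36.92, 3.97):
  N1: √((-16.92)² + (19.68)²) = √(286.2864 + 387.3024) = 25.95
  N2: √((-22.93)² + (-5.54)²) = √(525.7849 + 30.6916) = 23.59
  N3: √((-3.48)² + (-33.18)²) = √(12.1104 + 1100.9124) = 33.36
  N4: √((-37.53)² + (52.62)²) = √(1408.5009 + 2768.8644) = 64.63
  N5: √((-55.65)² + (35.68)²) = √(3096.9225 + 1273.0624) = 66.11
  → nearest: N2 (23.59)
Q3 at (50.99, 17.93):
  N1: √((-30.99)² + (5.72)²) = √(960.3801 + 32.7184) = 31.51
  N2: √((-37.00)² + (-19.50)²) = √(1369.0000 + 380.2500) = 41.82
  N3: √((-17.55)² + (-47.14)²) = √(308.0025 + 2222.1796) = 50.30
  N4: √((-51.60)² + (38.66)²) = √(2662.5600 + 1494.5956) = 64.48
  N5: √((-69.72)² + (21.72)²) = √(4860.8784 + 471.7584) = 73.02
  → nearest: N1 (31.51)

Q1→N5; Q2→N2; Q3→N1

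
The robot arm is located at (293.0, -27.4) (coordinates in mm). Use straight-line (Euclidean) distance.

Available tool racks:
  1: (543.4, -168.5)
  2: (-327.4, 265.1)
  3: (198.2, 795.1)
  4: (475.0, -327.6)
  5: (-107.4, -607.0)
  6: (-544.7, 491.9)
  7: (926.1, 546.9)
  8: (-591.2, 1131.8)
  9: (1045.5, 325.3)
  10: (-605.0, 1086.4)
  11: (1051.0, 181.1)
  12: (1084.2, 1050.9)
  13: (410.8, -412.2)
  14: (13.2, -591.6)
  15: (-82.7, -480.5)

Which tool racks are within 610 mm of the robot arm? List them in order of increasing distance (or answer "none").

1, 4, 13, 15

Distances from (293.0, -27.4):
1: √((250.4)² + (-141.1)²) = √(62700.160 + 19909.210) = 287.4 mm
2: √((-620.4)² + (292.5)²) = √(384896.160 + 85556.250) = 685.9 mm
3: √((-94.8)² + (822.5)²) = √(8987.040 + 676506.250) = 827.9 mm
4: √((182.0)² + (-300.2)²) = √(33124.000 + 90120.040) = 351.1 mm
5: √((-400.4)² + (-579.6)²) = √(160320.160 + 335936.160) = 704.5 mm
6: √((-837.7)² + (519.3)²) = √(701741.290 + 269672.490) = 985.6 mm
7: √((633.1)² + (574.3)²) = √(400815.610 + 329820.490) = 854.8 mm
8: √((-884.2)² + (1159.2)²) = √(781809.640 + 1343744.640) = 1457.9 mm
9: √((752.5)² + (352.7)²) = √(566256.250 + 124397.290) = 831.1 mm
10: √((-898.0)² + (1113.8)²) = √(806404.000 + 1240550.440) = 1430.7 mm
11: √((758.0)² + (208.5)²) = √(574564.000 + 43472.250) = 786.2 mm
12: √((791.2)² + (1078.3)²) = √(625997.440 + 1162730.890) = 1337.4 mm
13: √((117.8)² + (-384.8)²) = √(13876.840 + 148071.040) = 402.4 mm
14: √((-279.8)² + (-564.2)²) = √(78288.040 + 318321.640) = 629.8 mm
15: √((-375.7)² + (-453.1)²) = √(141150.490 + 205299.610) = 588.6 mm
Threshold 610 mm: 1 (287.4 mm), 4 (351.1 mm), 13 (402.4 mm), 15 (588.6 mm) are within range.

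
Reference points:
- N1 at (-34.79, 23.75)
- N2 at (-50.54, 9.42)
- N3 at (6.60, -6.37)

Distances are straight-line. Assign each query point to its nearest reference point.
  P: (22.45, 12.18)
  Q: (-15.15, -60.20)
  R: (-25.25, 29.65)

P at (22.45, 12.18):
  N1: √((-57.24)² + (11.57)²) = √(3276.4176 + 133.8649) = 58.40
  N2: √((-72.99)² + (-2.76)²) = √(5327.5401 + 7.6176) = 73.04
  N3: √((-15.85)² + (-18.55)²) = √(251.2225 + 344.1025) = 24.40
  → nearest: N3 (24.40)
Q at (-15.15, -60.20):
  N1: √((-19.64)² + (83.95)²) = √(385.7296 + 7047.6025) = 86.22
  N2: √((-35.39)² + (69.62)²) = √(1252.4521 + 4846.9444) = 78.10
  N3: √((21.75)² + (53.83)²) = √(473.0625 + 2897.6689) = 58.06
  → nearest: N3 (58.06)
R at (-25.25, 29.65):
  N1: √((-9.54)² + (-5.90)²) = √(91.0116 + 34.8100) = 11.22
  N2: √((-25.29)² + (-20.23)²) = √(639.5841 + 409.2529) = 32.39
  N3: √((31.85)² + (-36.02)²) = √(1014.4225 + 1297.4404) = 48.08
  → nearest: N1 (11.22)

P→N3; Q→N3; R→N1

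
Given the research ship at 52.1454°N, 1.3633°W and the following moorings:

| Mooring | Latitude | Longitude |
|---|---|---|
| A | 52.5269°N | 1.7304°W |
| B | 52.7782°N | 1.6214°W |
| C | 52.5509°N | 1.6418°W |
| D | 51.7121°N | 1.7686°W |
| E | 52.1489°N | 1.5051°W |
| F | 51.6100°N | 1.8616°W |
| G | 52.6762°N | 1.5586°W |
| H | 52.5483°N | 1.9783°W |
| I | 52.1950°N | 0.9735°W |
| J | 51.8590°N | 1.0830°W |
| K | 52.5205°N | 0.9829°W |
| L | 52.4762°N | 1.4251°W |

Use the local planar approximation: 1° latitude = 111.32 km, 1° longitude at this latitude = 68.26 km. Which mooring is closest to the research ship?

E

Distances from 52.1454°N, 1.3633°W:
A: 49.3102 km
B: 72.6130 km
C: 48.9800 km
D: 55.6058 km
E: 9.6871 km
F: 68.6236 km
G: 60.5738 km
H: 61.4321 km
I: 27.1746 km
J: 37.1826 km
K: 49.1713 km
L: 37.0655 km
Minimum: E at 9.6871 km.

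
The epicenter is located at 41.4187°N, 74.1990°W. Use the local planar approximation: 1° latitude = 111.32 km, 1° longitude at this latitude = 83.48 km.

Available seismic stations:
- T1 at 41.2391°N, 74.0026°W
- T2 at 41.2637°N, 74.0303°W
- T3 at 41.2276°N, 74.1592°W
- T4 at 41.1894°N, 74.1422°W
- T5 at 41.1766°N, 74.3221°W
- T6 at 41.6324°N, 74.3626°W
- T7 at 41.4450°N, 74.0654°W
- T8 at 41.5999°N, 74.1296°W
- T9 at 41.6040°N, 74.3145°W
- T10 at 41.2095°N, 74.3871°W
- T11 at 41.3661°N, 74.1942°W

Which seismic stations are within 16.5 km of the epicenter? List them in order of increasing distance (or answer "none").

Distances from 41.4187°N, 74.1990°W:
T1: 25.8560 km
T2: 22.2723 km
T3: 21.5311 km
T4: 25.9623 km
T5: 28.8433 km
T6: 27.4307 km
T7: 11.5308 km
T8: 20.9867 km
T9: 22.7698 km
T10: 28.0875 km
T11: 5.8691 km
Threshold 16.5 km: T11 (5.8691 km), T7 (11.5308 km) are within range.

T11, T7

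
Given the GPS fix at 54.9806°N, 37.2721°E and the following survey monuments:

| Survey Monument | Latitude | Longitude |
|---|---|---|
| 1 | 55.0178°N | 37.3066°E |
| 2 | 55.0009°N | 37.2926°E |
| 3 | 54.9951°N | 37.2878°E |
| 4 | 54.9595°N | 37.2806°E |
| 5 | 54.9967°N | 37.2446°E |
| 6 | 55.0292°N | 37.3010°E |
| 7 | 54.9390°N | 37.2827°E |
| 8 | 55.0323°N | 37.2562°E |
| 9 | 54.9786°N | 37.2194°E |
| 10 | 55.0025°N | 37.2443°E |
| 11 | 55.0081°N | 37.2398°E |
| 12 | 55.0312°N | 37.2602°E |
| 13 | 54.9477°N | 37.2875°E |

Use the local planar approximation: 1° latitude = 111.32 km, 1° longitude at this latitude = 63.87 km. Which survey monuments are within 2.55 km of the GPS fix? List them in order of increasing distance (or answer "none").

Distances from 54.9806°N, 37.2721°E:
1: 4.6909 km
2: 2.6117 km
3: 1.9003 km
4: 2.4108 km
5: 2.5094 km
6: 5.7164 km
7: 4.6801 km
8: 5.8442 km
9: 3.3733 km
10: 3.0160 km
11: 3.6915 km
12: 5.6838 km
13: 3.7922 km
Threshold 2.55 km: 3 (1.9003 km), 4 (2.4108 km), 5 (2.5094 km) are within range.

3, 4, 5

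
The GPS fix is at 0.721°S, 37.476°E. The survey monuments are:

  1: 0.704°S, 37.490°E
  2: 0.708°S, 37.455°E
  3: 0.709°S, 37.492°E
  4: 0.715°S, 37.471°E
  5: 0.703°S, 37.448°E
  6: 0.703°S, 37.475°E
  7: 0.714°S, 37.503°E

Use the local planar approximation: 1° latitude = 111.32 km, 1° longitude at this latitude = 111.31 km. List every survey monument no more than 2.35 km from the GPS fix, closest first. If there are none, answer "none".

4, 6, 3

Distances from 0.721°S, 37.476°E:
1: 2.451 km
2: 2.749 km
3: 2.226 km
4: 0.869 km
5: 3.705 km
6: 2.007 km
7: 3.105 km
Threshold 2.35 km: 4 (0.869 km), 6 (2.007 km), 3 (2.226 km) are within range.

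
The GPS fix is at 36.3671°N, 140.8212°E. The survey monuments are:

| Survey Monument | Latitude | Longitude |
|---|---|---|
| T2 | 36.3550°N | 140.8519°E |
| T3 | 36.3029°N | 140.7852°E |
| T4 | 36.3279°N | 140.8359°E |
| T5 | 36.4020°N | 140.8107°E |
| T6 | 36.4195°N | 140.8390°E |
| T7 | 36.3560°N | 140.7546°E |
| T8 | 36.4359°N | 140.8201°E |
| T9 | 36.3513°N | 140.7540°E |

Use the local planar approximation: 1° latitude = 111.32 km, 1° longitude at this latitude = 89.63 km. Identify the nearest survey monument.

Distances from 36.3671°N, 140.8212°E:
T2: √((-0.0121·111.32)² + (0.0307·89.63)²) = √(1.814334 + 7.571528) = 3.0636 km
T3: √((-0.0642·111.32)² + (-0.0360·89.63)²) = √(51.075950 + 10.411464) = 7.8414 km
T4: √((-0.0392·111.32)² + (0.0147·89.63)²) = √(19.042262 + 1.735967) = 4.5583 km
T5: √((0.0349·111.32)² + (-0.0105·89.63)²) = √(15.093753 + 0.885697) = 3.9974 km
T6: √((0.0524·111.32)² + (0.0178·89.63)²) = √(34.025849 + 2.545346) = 6.0474 km
T7: √((-0.0111·111.32)² + (-0.0666·89.63)²) = √(1.526836 + 35.633235) = 6.0959 km
T8: √((0.0688·111.32)² + (-0.0011·89.63)²) = √(58.657463 + 0.009721) = 7.6595 km
T9: √((-0.0158·111.32)² + (-0.0672·89.63)²) = √(3.093574 + 36.278167) = 6.2747 km
Minimum: T2 at 3.0636 km.

T2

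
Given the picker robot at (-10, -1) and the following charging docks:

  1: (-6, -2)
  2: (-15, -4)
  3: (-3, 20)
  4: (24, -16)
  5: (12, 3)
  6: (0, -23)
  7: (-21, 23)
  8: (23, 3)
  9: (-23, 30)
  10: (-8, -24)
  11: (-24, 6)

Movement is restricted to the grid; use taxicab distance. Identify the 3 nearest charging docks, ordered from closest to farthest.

Distances from (-10, -1):
1: |4| + |-1| = 4 + 1 = 5
2: |-5| + |-3| = 5 + 3 = 8
3: |7| + |21| = 7 + 21 = 28
4: |34| + |-15| = 34 + 15 = 49
5: |22| + |4| = 22 + 4 = 26
6: |10| + |-22| = 10 + 22 = 32
7: |-11| + |24| = 11 + 24 = 35
8: |33| + |4| = 33 + 4 = 37
9: |-13| + |31| = 13 + 31 = 44
10: |2| + |-23| = 2 + 23 = 25
11: |-14| + |7| = 14 + 7 = 21
Sorted: 1 (5) < 2 (8) < 11 (21) < 10 (25) < 5 (26) < …

1, 2, 11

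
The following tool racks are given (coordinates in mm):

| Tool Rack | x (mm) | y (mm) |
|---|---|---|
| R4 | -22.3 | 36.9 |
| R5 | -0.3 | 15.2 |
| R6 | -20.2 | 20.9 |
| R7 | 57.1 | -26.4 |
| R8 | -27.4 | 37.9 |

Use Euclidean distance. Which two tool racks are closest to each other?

Pairwise distances:
R4–R8: 5.2 mm
R4–R6: 16.1 mm
R6–R8: 18.5 mm
R5–R6: 20.7 mm
R4–R5: 30.9 mm
R5–R8: 35.4 mm
R5–R7: 70.9 mm
R6–R7: 90.6 mm
R4–R7: 101.5 mm
R7–R8: 106.2 mm
Closest pair: R4–R8 at 5.2 mm.

R4 and R8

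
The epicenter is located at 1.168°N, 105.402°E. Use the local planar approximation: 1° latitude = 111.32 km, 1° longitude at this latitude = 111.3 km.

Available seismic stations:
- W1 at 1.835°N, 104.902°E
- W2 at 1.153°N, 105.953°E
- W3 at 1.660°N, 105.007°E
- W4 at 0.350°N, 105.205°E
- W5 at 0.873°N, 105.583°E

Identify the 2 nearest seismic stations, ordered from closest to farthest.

W5, W2

Distances from 1.168°N, 105.402°E:
W1: √((0.667·111.32)² + (-0.500·111.3)²) = √(5513.12784 + 3096.92250) = 92.790 km
W2: √((-0.015·111.32)² + (0.551·111.3)²) = √(2.78823 + 3760.91507) = 61.349 km
W3: √((0.492·111.32)² + (-0.395·111.3)²) = √(2999.69156 + 1932.78933) = 70.232 km
W4: √((-0.818·111.32)² + (-0.197·111.3)²) = √(8291.87989 + 480.75386) = 93.662 km
W5: √((-0.295·111.32)² + (0.181·111.3)²) = √(1078.42619 + 405.83311) = 38.526 km
Sorted: W5 (38.526 km) < W2 (61.349 km) < W3 (70.232 km) < W1 (92.790 km) < …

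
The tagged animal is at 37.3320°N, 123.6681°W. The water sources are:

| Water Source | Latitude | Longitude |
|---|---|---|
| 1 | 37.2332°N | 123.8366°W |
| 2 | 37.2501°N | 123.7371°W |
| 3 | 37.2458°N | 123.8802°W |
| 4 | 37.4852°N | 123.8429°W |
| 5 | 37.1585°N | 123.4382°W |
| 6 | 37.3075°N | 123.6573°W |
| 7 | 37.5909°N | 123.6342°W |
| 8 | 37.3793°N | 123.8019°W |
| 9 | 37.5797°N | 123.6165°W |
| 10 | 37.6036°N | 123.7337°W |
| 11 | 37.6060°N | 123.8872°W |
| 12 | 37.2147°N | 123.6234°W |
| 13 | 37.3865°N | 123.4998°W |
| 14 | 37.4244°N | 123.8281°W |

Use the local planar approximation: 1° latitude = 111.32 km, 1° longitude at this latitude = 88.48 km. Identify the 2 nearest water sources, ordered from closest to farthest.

6, 2

Distances from 37.3320°N, 123.6681°W:
1: 18.5267 km
2: 10.9724 km
3: 21.0776 km
4: 23.0229 km
5: 28.0501 km
6: 2.8899 km
7: 28.9764 km
8: 12.9568 km
9: 27.9494 km
10: 30.7866 km
11: 36.1409 km
12: 13.6437 km
13: 16.0796 km
14: 17.4990 km
Sorted: 6 (2.8899 km) < 2 (10.9724 km) < 8 (12.9568 km) < 12 (13.6437 km) < …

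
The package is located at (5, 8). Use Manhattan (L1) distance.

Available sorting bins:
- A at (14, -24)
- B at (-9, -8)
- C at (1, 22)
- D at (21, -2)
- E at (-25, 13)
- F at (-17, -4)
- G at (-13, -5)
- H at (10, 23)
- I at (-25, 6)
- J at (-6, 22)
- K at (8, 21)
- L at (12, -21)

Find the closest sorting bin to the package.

Distances from (5, 8):
A: |9| + |-32| = 9 + 32 = 41
B: |-14| + |-16| = 14 + 16 = 30
C: |-4| + |14| = 4 + 14 = 18
D: |16| + |-10| = 16 + 10 = 26
E: |-30| + |5| = 30 + 5 = 35
F: |-22| + |-12| = 22 + 12 = 34
G: |-18| + |-13| = 18 + 13 = 31
H: |5| + |15| = 5 + 15 = 20
I: |-30| + |-2| = 30 + 2 = 32
J: |-11| + |14| = 11 + 14 = 25
K: |3| + |13| = 3 + 13 = 16
L: |7| + |-29| = 7 + 29 = 36
Minimum: K at 16.

K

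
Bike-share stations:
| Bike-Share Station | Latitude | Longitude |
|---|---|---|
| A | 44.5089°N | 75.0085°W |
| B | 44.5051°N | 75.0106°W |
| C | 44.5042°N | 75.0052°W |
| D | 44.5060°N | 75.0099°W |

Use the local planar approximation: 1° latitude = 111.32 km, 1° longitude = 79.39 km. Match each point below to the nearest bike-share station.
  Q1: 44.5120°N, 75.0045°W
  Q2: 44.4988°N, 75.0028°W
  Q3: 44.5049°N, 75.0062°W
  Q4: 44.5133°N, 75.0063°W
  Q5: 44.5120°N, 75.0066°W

Q1→A; Q2→C; Q3→C; Q4→A; Q5→A

Q1 at 44.5120°N, 75.0045°W:
  A: 0.4690 km
  B: 0.9080 km
  C: 0.8701 km
  D: 0.7937 km
  → nearest: A (0.4690 km)
Q2 at 44.4988°N, 75.0028°W:
  A: 1.2120 km
  B: 0.9356 km
  C: 0.6306 km
  D: 0.9799 km
  → nearest: C (0.6306 km)
Q3 at 44.5049°N, 75.0062°W:
  A: 0.4813 km
  B: 0.3500 km
  C: 0.1112 km
  D: 0.3182 km
  → nearest: C (0.1112 km)
Q4 at 44.5133°N, 75.0063°W:
  A: 0.5200 km
  B: 0.9746 km
  C: 1.0168 km
  D: 0.8614 km
  → nearest: A (0.5200 km)
Q5 at 44.5120°N, 75.0066°W:
  A: 0.3766 km
  B: 0.8312 km
  C: 0.8754 km
  D: 0.7175 km
  → nearest: A (0.3766 km)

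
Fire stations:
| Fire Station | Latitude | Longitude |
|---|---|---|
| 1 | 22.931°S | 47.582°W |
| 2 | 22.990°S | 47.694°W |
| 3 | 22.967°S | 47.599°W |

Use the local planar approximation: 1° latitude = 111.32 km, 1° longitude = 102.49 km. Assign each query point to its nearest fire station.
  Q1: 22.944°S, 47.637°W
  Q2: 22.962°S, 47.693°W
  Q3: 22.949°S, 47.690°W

Q1→3; Q2→2; Q3→2

Q1 at 22.944°S, 47.637°W:
  1: 5.820 km
  2: 7.769 km
  3: 4.661 km
  → nearest: 3 (4.661 km)
Q2 at 22.962°S, 47.693°W:
  1: 11.888 km
  2: 3.119 km
  3: 9.650 km
  → nearest: 2 (3.119 km)
Q3 at 22.949°S, 47.690°W:
  1: 11.249 km
  2: 4.582 km
  3: 9.539 km
  → nearest: 2 (4.582 km)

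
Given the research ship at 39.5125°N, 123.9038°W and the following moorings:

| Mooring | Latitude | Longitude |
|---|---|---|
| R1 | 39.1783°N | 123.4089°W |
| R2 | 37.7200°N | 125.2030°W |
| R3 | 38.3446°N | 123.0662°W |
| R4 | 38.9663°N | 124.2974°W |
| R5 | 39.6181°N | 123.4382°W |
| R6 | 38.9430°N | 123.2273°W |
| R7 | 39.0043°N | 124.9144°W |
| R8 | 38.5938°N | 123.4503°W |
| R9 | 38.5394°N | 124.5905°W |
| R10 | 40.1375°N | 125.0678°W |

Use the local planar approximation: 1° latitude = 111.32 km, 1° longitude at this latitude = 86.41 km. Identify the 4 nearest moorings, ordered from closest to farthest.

R5, R1, R4, R6

Distances from 39.5125°N, 123.9038°W:
R1: √((-0.3342·111.32)² + (0.4949·86.41)²) = √(1384.073923 + 1828.786124) = 56.6821 km
R2: √((-1.7925·111.32)² + (-1.2992·86.41)²) = √(39816.650589 + 12603.176956) = 228.9538 km
R3: √((-1.1679·111.32)² + (0.8376·86.41)²) = √(16902.763393 + 5238.432445) = 148.7992 km
R4: √((-0.5462·111.32)² + (-0.3936·86.41)²) = √(3697.002863 + 1156.746488) = 69.6689 km
R5: √((0.1056·111.32)² + (0.4656·86.41)²) = √(138.189241 + 1618.653734) = 41.9147 km
R6: √((-0.5695·111.32)² + (0.6765·86.41)²) = √(4019.146643 + 3417.146609) = 86.2339 km
R7: √((-0.5082·111.32)² + (-1.0106·86.41)²) = √(3200.484415 + 7625.820845) = 104.0495 km
R8: √((-0.9187·111.32)² + (0.4535·86.41)²) = √(10459.088265 + 1535.615875) = 109.5203 km
R9: √((-0.9731·111.32)² + (-0.6867·86.41)²) = √(11734.412217 + 3520.968219) = 123.5127 km
R10: √((0.6250·111.32)² + (-1.1640·86.41)²) = √(4840.680625 + 10116.585840) = 122.2999 km
Sorted: R5 (41.9147 km) < R1 (56.6821 km) < R4 (69.6689 km) < R6 (86.2339 km) < R7 (104.0495 km) < R8 (109.5203 km) < …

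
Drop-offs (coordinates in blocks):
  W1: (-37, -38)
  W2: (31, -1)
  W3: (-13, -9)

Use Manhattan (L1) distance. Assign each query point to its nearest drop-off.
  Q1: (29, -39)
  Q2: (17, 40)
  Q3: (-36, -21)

Q1 at (29, -39):
  W1: |-66| + |1| = 66 + 1 = 67 blocks
  W2: |2| + |38| = 2 + 38 = 40 blocks
  W3: |-42| + |30| = 42 + 30 = 72 blocks
  → nearest: W2 (40 blocks)
Q2 at (17, 40):
  W1: |-54| + |-78| = 54 + 78 = 132 blocks
  W2: |14| + |-41| = 14 + 41 = 55 blocks
  W3: |-30| + |-49| = 30 + 49 = 79 blocks
  → nearest: W2 (55 blocks)
Q3 at (-36, -21):
  W1: |-1| + |-17| = 1 + 17 = 18 blocks
  W2: |67| + |20| = 67 + 20 = 87 blocks
  W3: |23| + |12| = 23 + 12 = 35 blocks
  → nearest: W1 (18 blocks)

Q1→W2; Q2→W2; Q3→W1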